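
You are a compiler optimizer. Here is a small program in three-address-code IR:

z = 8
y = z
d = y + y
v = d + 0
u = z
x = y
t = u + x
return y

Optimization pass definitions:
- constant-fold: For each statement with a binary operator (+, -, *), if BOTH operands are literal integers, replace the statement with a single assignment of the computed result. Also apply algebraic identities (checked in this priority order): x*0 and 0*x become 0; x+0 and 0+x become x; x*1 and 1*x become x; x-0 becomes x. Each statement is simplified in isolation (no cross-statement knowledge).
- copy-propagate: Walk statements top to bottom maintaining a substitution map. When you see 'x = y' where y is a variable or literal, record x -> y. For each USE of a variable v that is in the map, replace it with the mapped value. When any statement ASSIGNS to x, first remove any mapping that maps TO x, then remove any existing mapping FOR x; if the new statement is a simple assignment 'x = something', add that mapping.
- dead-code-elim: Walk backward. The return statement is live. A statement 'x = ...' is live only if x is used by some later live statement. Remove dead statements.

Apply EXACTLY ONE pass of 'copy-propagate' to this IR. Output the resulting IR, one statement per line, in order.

Applying copy-propagate statement-by-statement:
  [1] z = 8  (unchanged)
  [2] y = z  -> y = 8
  [3] d = y + y  -> d = 8 + 8
  [4] v = d + 0  (unchanged)
  [5] u = z  -> u = 8
  [6] x = y  -> x = 8
  [7] t = u + x  -> t = 8 + 8
  [8] return y  -> return 8
Result (8 stmts):
  z = 8
  y = 8
  d = 8 + 8
  v = d + 0
  u = 8
  x = 8
  t = 8 + 8
  return 8

Answer: z = 8
y = 8
d = 8 + 8
v = d + 0
u = 8
x = 8
t = 8 + 8
return 8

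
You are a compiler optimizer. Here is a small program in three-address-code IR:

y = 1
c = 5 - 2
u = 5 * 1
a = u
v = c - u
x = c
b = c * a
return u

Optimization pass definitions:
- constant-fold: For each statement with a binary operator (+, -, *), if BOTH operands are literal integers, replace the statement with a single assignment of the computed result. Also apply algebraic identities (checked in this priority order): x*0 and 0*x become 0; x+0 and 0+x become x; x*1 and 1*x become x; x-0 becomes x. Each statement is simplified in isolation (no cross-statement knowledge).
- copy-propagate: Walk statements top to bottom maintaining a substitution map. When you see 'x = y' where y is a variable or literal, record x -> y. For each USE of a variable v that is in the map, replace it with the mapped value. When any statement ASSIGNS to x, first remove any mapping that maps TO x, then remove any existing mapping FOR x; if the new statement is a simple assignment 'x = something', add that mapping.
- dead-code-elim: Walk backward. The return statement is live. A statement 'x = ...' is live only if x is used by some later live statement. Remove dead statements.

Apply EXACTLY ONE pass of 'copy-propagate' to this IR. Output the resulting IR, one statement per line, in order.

Applying copy-propagate statement-by-statement:
  [1] y = 1  (unchanged)
  [2] c = 5 - 2  (unchanged)
  [3] u = 5 * 1  (unchanged)
  [4] a = u  (unchanged)
  [5] v = c - u  (unchanged)
  [6] x = c  (unchanged)
  [7] b = c * a  -> b = c * u
  [8] return u  (unchanged)
Result (8 stmts):
  y = 1
  c = 5 - 2
  u = 5 * 1
  a = u
  v = c - u
  x = c
  b = c * u
  return u

Answer: y = 1
c = 5 - 2
u = 5 * 1
a = u
v = c - u
x = c
b = c * u
return u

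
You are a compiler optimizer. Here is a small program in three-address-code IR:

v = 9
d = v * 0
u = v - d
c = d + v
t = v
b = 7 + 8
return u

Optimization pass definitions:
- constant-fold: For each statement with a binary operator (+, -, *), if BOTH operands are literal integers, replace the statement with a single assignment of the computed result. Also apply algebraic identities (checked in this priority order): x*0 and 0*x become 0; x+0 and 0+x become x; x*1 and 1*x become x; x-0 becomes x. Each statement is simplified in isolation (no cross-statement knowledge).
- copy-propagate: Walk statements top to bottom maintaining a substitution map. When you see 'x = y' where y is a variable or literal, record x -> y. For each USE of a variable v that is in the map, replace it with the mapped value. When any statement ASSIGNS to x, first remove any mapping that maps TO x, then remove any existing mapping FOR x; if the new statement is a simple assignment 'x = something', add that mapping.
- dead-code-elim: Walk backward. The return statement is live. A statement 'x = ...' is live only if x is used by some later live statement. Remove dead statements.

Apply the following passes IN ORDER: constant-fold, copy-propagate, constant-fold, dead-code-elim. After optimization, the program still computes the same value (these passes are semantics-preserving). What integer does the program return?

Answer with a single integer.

Initial IR:
  v = 9
  d = v * 0
  u = v - d
  c = d + v
  t = v
  b = 7 + 8
  return u
After constant-fold (7 stmts):
  v = 9
  d = 0
  u = v - d
  c = d + v
  t = v
  b = 15
  return u
After copy-propagate (7 stmts):
  v = 9
  d = 0
  u = 9 - 0
  c = 0 + 9
  t = 9
  b = 15
  return u
After constant-fold (7 stmts):
  v = 9
  d = 0
  u = 9
  c = 9
  t = 9
  b = 15
  return u
After dead-code-elim (2 stmts):
  u = 9
  return u
Evaluate:
  v = 9  =>  v = 9
  d = v * 0  =>  d = 0
  u = v - d  =>  u = 9
  c = d + v  =>  c = 9
  t = v  =>  t = 9
  b = 7 + 8  =>  b = 15
  return u = 9

Answer: 9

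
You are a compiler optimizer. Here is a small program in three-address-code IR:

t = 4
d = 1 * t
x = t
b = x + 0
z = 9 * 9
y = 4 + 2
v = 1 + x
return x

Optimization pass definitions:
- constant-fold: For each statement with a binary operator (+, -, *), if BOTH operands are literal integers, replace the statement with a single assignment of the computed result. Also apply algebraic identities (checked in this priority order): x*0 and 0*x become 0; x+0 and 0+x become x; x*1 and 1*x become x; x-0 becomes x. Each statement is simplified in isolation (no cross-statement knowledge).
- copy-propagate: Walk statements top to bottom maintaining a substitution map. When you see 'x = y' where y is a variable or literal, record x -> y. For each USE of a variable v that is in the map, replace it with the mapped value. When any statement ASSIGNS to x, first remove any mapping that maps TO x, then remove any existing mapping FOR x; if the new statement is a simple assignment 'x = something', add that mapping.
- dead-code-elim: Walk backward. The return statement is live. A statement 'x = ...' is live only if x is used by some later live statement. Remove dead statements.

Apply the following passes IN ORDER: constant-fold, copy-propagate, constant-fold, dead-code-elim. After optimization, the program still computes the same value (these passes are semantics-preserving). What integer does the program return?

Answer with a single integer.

Initial IR:
  t = 4
  d = 1 * t
  x = t
  b = x + 0
  z = 9 * 9
  y = 4 + 2
  v = 1 + x
  return x
After constant-fold (8 stmts):
  t = 4
  d = t
  x = t
  b = x
  z = 81
  y = 6
  v = 1 + x
  return x
After copy-propagate (8 stmts):
  t = 4
  d = 4
  x = 4
  b = 4
  z = 81
  y = 6
  v = 1 + 4
  return 4
After constant-fold (8 stmts):
  t = 4
  d = 4
  x = 4
  b = 4
  z = 81
  y = 6
  v = 5
  return 4
After dead-code-elim (1 stmts):
  return 4
Evaluate:
  t = 4  =>  t = 4
  d = 1 * t  =>  d = 4
  x = t  =>  x = 4
  b = x + 0  =>  b = 4
  z = 9 * 9  =>  z = 81
  y = 4 + 2  =>  y = 6
  v = 1 + x  =>  v = 5
  return x = 4

Answer: 4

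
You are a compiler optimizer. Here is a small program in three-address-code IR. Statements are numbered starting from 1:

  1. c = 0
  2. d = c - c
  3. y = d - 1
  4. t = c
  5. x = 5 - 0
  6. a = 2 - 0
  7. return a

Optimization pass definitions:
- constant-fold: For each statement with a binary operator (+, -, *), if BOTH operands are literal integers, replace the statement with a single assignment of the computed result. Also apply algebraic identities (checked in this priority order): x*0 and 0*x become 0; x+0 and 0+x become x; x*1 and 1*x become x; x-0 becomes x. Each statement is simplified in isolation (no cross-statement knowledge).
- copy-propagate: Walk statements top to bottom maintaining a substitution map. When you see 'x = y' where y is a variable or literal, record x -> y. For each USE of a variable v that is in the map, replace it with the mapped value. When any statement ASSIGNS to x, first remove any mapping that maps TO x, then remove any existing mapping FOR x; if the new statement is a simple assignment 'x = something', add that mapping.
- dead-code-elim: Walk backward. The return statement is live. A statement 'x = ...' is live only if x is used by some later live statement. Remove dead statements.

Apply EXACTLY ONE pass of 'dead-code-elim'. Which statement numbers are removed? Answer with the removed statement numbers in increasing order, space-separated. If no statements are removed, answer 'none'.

Answer: 1 2 3 4 5

Derivation:
Backward liveness scan:
Stmt 1 'c = 0': DEAD (c not in live set [])
Stmt 2 'd = c - c': DEAD (d not in live set [])
Stmt 3 'y = d - 1': DEAD (y not in live set [])
Stmt 4 't = c': DEAD (t not in live set [])
Stmt 5 'x = 5 - 0': DEAD (x not in live set [])
Stmt 6 'a = 2 - 0': KEEP (a is live); live-in = []
Stmt 7 'return a': KEEP (return); live-in = ['a']
Removed statement numbers: [1, 2, 3, 4, 5]
Surviving IR:
  a = 2 - 0
  return a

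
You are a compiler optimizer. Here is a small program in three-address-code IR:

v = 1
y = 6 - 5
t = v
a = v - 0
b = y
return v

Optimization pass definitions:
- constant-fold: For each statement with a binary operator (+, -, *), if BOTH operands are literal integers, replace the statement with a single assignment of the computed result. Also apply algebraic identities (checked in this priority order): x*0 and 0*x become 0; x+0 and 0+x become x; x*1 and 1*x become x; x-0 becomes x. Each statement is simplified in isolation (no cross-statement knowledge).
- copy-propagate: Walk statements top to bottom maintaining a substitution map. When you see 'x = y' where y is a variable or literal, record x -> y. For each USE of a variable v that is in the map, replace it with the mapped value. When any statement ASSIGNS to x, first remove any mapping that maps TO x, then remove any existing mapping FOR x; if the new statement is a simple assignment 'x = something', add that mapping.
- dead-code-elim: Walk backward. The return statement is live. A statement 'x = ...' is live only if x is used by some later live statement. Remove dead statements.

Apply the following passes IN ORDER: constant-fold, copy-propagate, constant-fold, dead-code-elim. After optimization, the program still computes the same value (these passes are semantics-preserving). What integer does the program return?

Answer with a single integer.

Answer: 1

Derivation:
Initial IR:
  v = 1
  y = 6 - 5
  t = v
  a = v - 0
  b = y
  return v
After constant-fold (6 stmts):
  v = 1
  y = 1
  t = v
  a = v
  b = y
  return v
After copy-propagate (6 stmts):
  v = 1
  y = 1
  t = 1
  a = 1
  b = 1
  return 1
After constant-fold (6 stmts):
  v = 1
  y = 1
  t = 1
  a = 1
  b = 1
  return 1
After dead-code-elim (1 stmts):
  return 1
Evaluate:
  v = 1  =>  v = 1
  y = 6 - 5  =>  y = 1
  t = v  =>  t = 1
  a = v - 0  =>  a = 1
  b = y  =>  b = 1
  return v = 1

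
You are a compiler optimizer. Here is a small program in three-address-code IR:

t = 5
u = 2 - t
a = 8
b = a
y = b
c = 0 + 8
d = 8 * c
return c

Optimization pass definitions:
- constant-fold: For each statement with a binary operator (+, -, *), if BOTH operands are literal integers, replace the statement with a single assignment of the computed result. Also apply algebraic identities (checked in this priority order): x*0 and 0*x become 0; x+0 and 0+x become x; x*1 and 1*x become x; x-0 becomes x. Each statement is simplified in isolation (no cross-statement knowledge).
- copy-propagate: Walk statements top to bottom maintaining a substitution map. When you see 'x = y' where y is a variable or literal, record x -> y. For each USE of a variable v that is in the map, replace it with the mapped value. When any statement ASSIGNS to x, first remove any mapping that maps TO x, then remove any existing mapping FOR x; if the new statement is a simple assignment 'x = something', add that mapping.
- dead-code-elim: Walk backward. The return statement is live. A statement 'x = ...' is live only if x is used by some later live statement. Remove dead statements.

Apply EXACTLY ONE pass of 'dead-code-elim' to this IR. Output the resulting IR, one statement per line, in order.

Answer: c = 0 + 8
return c

Derivation:
Applying dead-code-elim statement-by-statement:
  [8] return c  -> KEEP (return); live=['c']
  [7] d = 8 * c  -> DEAD (d not live)
  [6] c = 0 + 8  -> KEEP; live=[]
  [5] y = b  -> DEAD (y not live)
  [4] b = a  -> DEAD (b not live)
  [3] a = 8  -> DEAD (a not live)
  [2] u = 2 - t  -> DEAD (u not live)
  [1] t = 5  -> DEAD (t not live)
Result (2 stmts):
  c = 0 + 8
  return c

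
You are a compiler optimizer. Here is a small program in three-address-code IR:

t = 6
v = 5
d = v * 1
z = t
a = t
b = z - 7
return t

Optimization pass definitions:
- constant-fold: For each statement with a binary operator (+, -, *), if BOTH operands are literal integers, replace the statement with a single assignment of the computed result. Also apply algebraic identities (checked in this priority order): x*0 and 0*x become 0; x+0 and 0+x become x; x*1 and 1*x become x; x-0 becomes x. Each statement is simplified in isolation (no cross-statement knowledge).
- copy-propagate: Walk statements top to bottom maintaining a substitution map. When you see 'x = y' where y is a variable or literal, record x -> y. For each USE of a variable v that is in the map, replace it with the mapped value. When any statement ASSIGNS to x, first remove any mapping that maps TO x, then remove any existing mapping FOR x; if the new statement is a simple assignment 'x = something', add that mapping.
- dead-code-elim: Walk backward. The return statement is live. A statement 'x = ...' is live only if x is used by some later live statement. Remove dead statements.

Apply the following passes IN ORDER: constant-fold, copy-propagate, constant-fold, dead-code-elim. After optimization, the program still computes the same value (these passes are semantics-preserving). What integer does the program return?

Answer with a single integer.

Initial IR:
  t = 6
  v = 5
  d = v * 1
  z = t
  a = t
  b = z - 7
  return t
After constant-fold (7 stmts):
  t = 6
  v = 5
  d = v
  z = t
  a = t
  b = z - 7
  return t
After copy-propagate (7 stmts):
  t = 6
  v = 5
  d = 5
  z = 6
  a = 6
  b = 6 - 7
  return 6
After constant-fold (7 stmts):
  t = 6
  v = 5
  d = 5
  z = 6
  a = 6
  b = -1
  return 6
After dead-code-elim (1 stmts):
  return 6
Evaluate:
  t = 6  =>  t = 6
  v = 5  =>  v = 5
  d = v * 1  =>  d = 5
  z = t  =>  z = 6
  a = t  =>  a = 6
  b = z - 7  =>  b = -1
  return t = 6

Answer: 6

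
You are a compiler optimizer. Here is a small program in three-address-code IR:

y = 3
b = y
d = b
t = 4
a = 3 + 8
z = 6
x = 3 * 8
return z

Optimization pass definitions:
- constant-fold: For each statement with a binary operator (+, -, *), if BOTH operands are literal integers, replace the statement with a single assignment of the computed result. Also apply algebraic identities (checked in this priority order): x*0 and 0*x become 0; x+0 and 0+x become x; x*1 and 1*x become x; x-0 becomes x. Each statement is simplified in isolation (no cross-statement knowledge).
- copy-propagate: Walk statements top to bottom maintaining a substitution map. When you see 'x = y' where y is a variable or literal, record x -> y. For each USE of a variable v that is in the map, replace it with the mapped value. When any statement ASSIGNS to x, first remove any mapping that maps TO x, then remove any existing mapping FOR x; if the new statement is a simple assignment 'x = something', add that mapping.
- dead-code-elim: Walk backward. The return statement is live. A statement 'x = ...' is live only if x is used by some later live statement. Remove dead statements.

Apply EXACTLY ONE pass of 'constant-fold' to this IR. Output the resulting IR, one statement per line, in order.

Applying constant-fold statement-by-statement:
  [1] y = 3  (unchanged)
  [2] b = y  (unchanged)
  [3] d = b  (unchanged)
  [4] t = 4  (unchanged)
  [5] a = 3 + 8  -> a = 11
  [6] z = 6  (unchanged)
  [7] x = 3 * 8  -> x = 24
  [8] return z  (unchanged)
Result (8 stmts):
  y = 3
  b = y
  d = b
  t = 4
  a = 11
  z = 6
  x = 24
  return z

Answer: y = 3
b = y
d = b
t = 4
a = 11
z = 6
x = 24
return z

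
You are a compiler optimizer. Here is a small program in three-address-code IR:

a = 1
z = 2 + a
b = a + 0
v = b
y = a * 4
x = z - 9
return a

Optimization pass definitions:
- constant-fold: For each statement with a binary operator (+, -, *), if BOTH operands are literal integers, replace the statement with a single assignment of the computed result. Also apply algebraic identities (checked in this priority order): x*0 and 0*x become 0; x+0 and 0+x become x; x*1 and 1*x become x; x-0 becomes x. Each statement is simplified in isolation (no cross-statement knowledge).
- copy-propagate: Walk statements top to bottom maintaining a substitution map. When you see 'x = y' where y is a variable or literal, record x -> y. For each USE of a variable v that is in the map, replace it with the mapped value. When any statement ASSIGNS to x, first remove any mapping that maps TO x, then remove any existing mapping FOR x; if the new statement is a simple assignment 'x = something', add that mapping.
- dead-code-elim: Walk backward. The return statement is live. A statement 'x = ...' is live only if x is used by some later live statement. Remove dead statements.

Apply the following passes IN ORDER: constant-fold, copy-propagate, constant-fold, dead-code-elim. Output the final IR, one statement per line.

Answer: return 1

Derivation:
Initial IR:
  a = 1
  z = 2 + a
  b = a + 0
  v = b
  y = a * 4
  x = z - 9
  return a
After constant-fold (7 stmts):
  a = 1
  z = 2 + a
  b = a
  v = b
  y = a * 4
  x = z - 9
  return a
After copy-propagate (7 stmts):
  a = 1
  z = 2 + 1
  b = 1
  v = 1
  y = 1 * 4
  x = z - 9
  return 1
After constant-fold (7 stmts):
  a = 1
  z = 3
  b = 1
  v = 1
  y = 4
  x = z - 9
  return 1
After dead-code-elim (1 stmts):
  return 1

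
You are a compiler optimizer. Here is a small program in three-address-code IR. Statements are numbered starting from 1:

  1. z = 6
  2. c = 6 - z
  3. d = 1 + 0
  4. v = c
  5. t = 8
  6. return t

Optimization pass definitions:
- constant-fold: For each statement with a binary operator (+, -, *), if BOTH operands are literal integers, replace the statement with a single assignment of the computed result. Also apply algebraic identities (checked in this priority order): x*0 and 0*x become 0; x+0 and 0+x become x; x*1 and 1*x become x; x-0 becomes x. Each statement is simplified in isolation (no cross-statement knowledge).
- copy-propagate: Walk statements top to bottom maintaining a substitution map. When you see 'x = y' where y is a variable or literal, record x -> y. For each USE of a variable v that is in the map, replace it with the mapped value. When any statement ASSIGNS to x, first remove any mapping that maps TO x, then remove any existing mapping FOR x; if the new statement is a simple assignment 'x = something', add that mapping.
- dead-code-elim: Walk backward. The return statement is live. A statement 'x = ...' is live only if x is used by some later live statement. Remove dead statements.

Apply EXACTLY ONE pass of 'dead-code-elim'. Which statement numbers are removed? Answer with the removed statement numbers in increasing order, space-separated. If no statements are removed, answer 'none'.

Answer: 1 2 3 4

Derivation:
Backward liveness scan:
Stmt 1 'z = 6': DEAD (z not in live set [])
Stmt 2 'c = 6 - z': DEAD (c not in live set [])
Stmt 3 'd = 1 + 0': DEAD (d not in live set [])
Stmt 4 'v = c': DEAD (v not in live set [])
Stmt 5 't = 8': KEEP (t is live); live-in = []
Stmt 6 'return t': KEEP (return); live-in = ['t']
Removed statement numbers: [1, 2, 3, 4]
Surviving IR:
  t = 8
  return t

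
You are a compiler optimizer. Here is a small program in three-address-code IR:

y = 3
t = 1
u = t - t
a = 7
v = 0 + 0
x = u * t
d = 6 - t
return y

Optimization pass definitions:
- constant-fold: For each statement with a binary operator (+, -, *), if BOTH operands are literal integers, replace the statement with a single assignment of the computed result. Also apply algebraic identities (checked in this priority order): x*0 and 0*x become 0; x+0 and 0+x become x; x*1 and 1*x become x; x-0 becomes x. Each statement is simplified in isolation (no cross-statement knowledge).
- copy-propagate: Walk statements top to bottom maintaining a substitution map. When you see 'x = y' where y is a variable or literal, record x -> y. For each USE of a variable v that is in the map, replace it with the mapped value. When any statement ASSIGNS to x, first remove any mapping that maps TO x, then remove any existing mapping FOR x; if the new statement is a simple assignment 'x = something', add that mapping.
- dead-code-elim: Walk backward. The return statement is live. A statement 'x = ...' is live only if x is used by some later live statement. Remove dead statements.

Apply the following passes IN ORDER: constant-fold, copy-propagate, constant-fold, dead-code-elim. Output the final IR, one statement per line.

Initial IR:
  y = 3
  t = 1
  u = t - t
  a = 7
  v = 0 + 0
  x = u * t
  d = 6 - t
  return y
After constant-fold (8 stmts):
  y = 3
  t = 1
  u = t - t
  a = 7
  v = 0
  x = u * t
  d = 6 - t
  return y
After copy-propagate (8 stmts):
  y = 3
  t = 1
  u = 1 - 1
  a = 7
  v = 0
  x = u * 1
  d = 6 - 1
  return 3
After constant-fold (8 stmts):
  y = 3
  t = 1
  u = 0
  a = 7
  v = 0
  x = u
  d = 5
  return 3
After dead-code-elim (1 stmts):
  return 3

Answer: return 3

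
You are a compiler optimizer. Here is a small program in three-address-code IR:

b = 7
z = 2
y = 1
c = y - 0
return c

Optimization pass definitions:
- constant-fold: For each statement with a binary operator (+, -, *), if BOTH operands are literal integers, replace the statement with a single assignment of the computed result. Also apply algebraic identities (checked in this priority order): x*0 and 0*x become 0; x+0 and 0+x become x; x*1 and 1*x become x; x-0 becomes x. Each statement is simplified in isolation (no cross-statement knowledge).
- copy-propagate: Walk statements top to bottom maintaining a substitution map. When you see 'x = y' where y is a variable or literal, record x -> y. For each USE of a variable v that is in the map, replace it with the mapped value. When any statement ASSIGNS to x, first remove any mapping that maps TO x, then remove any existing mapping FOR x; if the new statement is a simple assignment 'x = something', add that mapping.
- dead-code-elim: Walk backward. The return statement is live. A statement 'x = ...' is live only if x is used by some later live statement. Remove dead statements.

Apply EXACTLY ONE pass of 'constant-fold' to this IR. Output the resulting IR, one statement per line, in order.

Applying constant-fold statement-by-statement:
  [1] b = 7  (unchanged)
  [2] z = 2  (unchanged)
  [3] y = 1  (unchanged)
  [4] c = y - 0  -> c = y
  [5] return c  (unchanged)
Result (5 stmts):
  b = 7
  z = 2
  y = 1
  c = y
  return c

Answer: b = 7
z = 2
y = 1
c = y
return c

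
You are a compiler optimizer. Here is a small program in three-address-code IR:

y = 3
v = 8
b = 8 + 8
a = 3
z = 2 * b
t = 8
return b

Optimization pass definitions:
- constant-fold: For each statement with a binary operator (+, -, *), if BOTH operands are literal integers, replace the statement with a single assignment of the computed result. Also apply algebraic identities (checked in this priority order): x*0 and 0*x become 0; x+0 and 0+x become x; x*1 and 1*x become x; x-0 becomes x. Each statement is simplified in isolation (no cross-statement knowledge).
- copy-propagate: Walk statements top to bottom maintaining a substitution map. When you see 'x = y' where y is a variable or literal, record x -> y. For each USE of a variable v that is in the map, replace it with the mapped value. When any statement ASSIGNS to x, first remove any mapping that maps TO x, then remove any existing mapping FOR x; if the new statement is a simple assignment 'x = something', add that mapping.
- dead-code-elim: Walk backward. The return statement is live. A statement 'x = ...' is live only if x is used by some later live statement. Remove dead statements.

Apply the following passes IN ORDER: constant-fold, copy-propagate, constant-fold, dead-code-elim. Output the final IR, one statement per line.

Answer: return 16

Derivation:
Initial IR:
  y = 3
  v = 8
  b = 8 + 8
  a = 3
  z = 2 * b
  t = 8
  return b
After constant-fold (7 stmts):
  y = 3
  v = 8
  b = 16
  a = 3
  z = 2 * b
  t = 8
  return b
After copy-propagate (7 stmts):
  y = 3
  v = 8
  b = 16
  a = 3
  z = 2 * 16
  t = 8
  return 16
After constant-fold (7 stmts):
  y = 3
  v = 8
  b = 16
  a = 3
  z = 32
  t = 8
  return 16
After dead-code-elim (1 stmts):
  return 16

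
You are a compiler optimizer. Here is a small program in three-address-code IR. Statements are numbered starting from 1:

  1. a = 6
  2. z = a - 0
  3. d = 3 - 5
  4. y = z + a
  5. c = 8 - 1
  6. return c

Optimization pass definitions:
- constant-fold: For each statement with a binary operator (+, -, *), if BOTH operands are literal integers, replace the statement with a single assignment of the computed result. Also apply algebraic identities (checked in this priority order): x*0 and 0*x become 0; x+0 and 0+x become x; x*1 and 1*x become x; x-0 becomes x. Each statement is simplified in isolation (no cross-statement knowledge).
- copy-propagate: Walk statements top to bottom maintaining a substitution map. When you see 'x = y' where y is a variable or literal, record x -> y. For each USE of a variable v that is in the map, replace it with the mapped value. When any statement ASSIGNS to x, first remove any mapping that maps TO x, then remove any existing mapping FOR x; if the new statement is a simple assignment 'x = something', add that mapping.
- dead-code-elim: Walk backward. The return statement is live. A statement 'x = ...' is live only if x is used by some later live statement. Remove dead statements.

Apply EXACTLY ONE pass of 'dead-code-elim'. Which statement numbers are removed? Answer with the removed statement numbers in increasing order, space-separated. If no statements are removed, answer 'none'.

Backward liveness scan:
Stmt 1 'a = 6': DEAD (a not in live set [])
Stmt 2 'z = a - 0': DEAD (z not in live set [])
Stmt 3 'd = 3 - 5': DEAD (d not in live set [])
Stmt 4 'y = z + a': DEAD (y not in live set [])
Stmt 5 'c = 8 - 1': KEEP (c is live); live-in = []
Stmt 6 'return c': KEEP (return); live-in = ['c']
Removed statement numbers: [1, 2, 3, 4]
Surviving IR:
  c = 8 - 1
  return c

Answer: 1 2 3 4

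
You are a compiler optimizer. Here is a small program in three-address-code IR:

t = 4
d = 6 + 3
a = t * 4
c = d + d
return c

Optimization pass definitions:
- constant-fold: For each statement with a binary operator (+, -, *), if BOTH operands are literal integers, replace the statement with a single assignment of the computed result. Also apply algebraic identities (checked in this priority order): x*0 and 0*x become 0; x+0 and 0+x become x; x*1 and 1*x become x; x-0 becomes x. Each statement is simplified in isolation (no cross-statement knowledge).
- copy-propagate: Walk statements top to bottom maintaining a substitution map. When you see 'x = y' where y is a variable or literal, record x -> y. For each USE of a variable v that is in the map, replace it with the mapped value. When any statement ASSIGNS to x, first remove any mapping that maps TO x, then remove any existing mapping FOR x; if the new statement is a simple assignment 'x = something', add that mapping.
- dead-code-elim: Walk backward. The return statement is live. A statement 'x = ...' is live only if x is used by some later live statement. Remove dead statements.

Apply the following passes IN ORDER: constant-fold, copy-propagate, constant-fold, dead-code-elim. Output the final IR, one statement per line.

Initial IR:
  t = 4
  d = 6 + 3
  a = t * 4
  c = d + d
  return c
After constant-fold (5 stmts):
  t = 4
  d = 9
  a = t * 4
  c = d + d
  return c
After copy-propagate (5 stmts):
  t = 4
  d = 9
  a = 4 * 4
  c = 9 + 9
  return c
After constant-fold (5 stmts):
  t = 4
  d = 9
  a = 16
  c = 18
  return c
After dead-code-elim (2 stmts):
  c = 18
  return c

Answer: c = 18
return c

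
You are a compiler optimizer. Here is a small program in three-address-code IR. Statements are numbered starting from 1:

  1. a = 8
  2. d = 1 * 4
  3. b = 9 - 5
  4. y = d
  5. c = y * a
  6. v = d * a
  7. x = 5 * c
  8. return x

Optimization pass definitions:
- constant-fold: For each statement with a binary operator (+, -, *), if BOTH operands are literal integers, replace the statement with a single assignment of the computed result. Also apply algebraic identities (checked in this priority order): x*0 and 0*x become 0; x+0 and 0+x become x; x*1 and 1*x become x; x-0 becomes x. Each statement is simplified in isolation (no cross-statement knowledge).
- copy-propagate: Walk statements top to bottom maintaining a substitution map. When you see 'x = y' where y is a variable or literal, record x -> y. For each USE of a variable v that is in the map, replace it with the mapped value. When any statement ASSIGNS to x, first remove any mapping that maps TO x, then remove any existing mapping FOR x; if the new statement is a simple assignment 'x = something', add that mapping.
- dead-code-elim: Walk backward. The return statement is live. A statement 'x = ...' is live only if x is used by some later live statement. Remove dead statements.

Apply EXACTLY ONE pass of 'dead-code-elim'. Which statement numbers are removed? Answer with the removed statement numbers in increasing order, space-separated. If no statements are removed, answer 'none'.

Answer: 3 6

Derivation:
Backward liveness scan:
Stmt 1 'a = 8': KEEP (a is live); live-in = []
Stmt 2 'd = 1 * 4': KEEP (d is live); live-in = ['a']
Stmt 3 'b = 9 - 5': DEAD (b not in live set ['a', 'd'])
Stmt 4 'y = d': KEEP (y is live); live-in = ['a', 'd']
Stmt 5 'c = y * a': KEEP (c is live); live-in = ['a', 'y']
Stmt 6 'v = d * a': DEAD (v not in live set ['c'])
Stmt 7 'x = 5 * c': KEEP (x is live); live-in = ['c']
Stmt 8 'return x': KEEP (return); live-in = ['x']
Removed statement numbers: [3, 6]
Surviving IR:
  a = 8
  d = 1 * 4
  y = d
  c = y * a
  x = 5 * c
  return x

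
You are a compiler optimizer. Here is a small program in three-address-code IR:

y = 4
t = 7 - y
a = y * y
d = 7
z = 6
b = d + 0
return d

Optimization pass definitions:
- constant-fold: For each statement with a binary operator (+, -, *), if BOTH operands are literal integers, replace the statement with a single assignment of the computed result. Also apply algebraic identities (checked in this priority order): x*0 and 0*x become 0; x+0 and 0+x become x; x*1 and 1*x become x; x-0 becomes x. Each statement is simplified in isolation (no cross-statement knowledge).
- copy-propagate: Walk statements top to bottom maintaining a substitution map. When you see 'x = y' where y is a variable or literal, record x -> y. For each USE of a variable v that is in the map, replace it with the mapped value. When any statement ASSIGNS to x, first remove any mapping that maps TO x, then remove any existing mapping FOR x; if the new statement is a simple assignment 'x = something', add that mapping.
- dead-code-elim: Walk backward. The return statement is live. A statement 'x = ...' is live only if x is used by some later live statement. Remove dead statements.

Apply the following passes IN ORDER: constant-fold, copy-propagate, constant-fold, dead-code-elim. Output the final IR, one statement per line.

Initial IR:
  y = 4
  t = 7 - y
  a = y * y
  d = 7
  z = 6
  b = d + 0
  return d
After constant-fold (7 stmts):
  y = 4
  t = 7 - y
  a = y * y
  d = 7
  z = 6
  b = d
  return d
After copy-propagate (7 stmts):
  y = 4
  t = 7 - 4
  a = 4 * 4
  d = 7
  z = 6
  b = 7
  return 7
After constant-fold (7 stmts):
  y = 4
  t = 3
  a = 16
  d = 7
  z = 6
  b = 7
  return 7
After dead-code-elim (1 stmts):
  return 7

Answer: return 7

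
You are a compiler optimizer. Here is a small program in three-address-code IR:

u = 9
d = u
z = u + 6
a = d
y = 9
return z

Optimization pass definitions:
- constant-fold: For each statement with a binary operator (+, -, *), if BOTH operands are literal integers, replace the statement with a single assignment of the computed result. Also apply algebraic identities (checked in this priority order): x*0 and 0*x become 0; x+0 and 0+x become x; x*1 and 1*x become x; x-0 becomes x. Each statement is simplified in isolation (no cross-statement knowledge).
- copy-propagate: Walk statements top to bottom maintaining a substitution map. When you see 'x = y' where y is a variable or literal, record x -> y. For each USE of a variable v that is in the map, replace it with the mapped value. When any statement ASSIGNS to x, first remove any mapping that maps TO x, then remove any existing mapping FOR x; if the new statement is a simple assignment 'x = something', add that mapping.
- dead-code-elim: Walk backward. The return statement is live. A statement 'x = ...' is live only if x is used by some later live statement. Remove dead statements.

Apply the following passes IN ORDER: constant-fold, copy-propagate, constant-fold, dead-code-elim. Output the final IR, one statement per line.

Answer: z = 15
return z

Derivation:
Initial IR:
  u = 9
  d = u
  z = u + 6
  a = d
  y = 9
  return z
After constant-fold (6 stmts):
  u = 9
  d = u
  z = u + 6
  a = d
  y = 9
  return z
After copy-propagate (6 stmts):
  u = 9
  d = 9
  z = 9 + 6
  a = 9
  y = 9
  return z
After constant-fold (6 stmts):
  u = 9
  d = 9
  z = 15
  a = 9
  y = 9
  return z
After dead-code-elim (2 stmts):
  z = 15
  return z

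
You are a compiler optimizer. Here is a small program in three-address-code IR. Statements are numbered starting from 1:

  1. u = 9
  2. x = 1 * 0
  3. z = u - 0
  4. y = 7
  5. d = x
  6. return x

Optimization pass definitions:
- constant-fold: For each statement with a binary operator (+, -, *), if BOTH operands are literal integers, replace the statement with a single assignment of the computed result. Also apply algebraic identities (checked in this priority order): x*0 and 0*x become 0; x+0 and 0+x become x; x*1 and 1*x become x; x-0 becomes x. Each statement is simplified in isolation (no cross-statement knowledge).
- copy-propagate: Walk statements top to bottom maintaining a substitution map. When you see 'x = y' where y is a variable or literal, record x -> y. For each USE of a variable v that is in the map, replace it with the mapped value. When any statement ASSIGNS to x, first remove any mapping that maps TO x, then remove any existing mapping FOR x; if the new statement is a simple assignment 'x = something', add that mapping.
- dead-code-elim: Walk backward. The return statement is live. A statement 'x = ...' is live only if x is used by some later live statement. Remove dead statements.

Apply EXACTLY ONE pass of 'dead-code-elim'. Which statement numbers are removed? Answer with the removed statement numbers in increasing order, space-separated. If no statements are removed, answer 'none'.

Answer: 1 3 4 5

Derivation:
Backward liveness scan:
Stmt 1 'u = 9': DEAD (u not in live set [])
Stmt 2 'x = 1 * 0': KEEP (x is live); live-in = []
Stmt 3 'z = u - 0': DEAD (z not in live set ['x'])
Stmt 4 'y = 7': DEAD (y not in live set ['x'])
Stmt 5 'd = x': DEAD (d not in live set ['x'])
Stmt 6 'return x': KEEP (return); live-in = ['x']
Removed statement numbers: [1, 3, 4, 5]
Surviving IR:
  x = 1 * 0
  return x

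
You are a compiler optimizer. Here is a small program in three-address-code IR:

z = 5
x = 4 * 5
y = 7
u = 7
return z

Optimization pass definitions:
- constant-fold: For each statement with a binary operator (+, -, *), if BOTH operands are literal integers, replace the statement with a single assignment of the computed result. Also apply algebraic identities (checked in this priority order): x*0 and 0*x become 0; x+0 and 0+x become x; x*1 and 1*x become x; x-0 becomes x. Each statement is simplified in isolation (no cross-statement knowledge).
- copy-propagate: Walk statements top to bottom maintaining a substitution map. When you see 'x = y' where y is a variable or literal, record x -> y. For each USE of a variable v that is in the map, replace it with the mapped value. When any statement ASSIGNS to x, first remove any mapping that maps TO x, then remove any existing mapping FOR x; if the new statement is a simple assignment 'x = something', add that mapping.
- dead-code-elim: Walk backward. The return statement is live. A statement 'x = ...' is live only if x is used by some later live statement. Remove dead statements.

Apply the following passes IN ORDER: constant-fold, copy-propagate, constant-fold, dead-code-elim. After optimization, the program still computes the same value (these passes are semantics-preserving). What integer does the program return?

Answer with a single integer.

Initial IR:
  z = 5
  x = 4 * 5
  y = 7
  u = 7
  return z
After constant-fold (5 stmts):
  z = 5
  x = 20
  y = 7
  u = 7
  return z
After copy-propagate (5 stmts):
  z = 5
  x = 20
  y = 7
  u = 7
  return 5
After constant-fold (5 stmts):
  z = 5
  x = 20
  y = 7
  u = 7
  return 5
After dead-code-elim (1 stmts):
  return 5
Evaluate:
  z = 5  =>  z = 5
  x = 4 * 5  =>  x = 20
  y = 7  =>  y = 7
  u = 7  =>  u = 7
  return z = 5

Answer: 5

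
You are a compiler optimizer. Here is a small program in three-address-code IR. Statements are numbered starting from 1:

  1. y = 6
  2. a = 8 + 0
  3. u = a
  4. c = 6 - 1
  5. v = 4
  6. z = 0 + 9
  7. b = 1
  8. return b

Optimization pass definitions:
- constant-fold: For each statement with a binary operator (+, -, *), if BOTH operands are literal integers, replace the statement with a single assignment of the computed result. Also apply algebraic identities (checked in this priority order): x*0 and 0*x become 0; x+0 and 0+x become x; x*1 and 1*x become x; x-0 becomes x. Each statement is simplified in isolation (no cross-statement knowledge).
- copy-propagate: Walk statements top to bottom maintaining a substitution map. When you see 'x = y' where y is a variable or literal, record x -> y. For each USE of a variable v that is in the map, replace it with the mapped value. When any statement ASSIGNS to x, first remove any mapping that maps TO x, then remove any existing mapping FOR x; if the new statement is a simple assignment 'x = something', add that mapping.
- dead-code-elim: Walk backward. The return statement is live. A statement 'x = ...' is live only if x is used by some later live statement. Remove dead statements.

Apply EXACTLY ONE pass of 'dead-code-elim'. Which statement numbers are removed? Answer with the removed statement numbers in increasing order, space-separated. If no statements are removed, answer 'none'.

Backward liveness scan:
Stmt 1 'y = 6': DEAD (y not in live set [])
Stmt 2 'a = 8 + 0': DEAD (a not in live set [])
Stmt 3 'u = a': DEAD (u not in live set [])
Stmt 4 'c = 6 - 1': DEAD (c not in live set [])
Stmt 5 'v = 4': DEAD (v not in live set [])
Stmt 6 'z = 0 + 9': DEAD (z not in live set [])
Stmt 7 'b = 1': KEEP (b is live); live-in = []
Stmt 8 'return b': KEEP (return); live-in = ['b']
Removed statement numbers: [1, 2, 3, 4, 5, 6]
Surviving IR:
  b = 1
  return b

Answer: 1 2 3 4 5 6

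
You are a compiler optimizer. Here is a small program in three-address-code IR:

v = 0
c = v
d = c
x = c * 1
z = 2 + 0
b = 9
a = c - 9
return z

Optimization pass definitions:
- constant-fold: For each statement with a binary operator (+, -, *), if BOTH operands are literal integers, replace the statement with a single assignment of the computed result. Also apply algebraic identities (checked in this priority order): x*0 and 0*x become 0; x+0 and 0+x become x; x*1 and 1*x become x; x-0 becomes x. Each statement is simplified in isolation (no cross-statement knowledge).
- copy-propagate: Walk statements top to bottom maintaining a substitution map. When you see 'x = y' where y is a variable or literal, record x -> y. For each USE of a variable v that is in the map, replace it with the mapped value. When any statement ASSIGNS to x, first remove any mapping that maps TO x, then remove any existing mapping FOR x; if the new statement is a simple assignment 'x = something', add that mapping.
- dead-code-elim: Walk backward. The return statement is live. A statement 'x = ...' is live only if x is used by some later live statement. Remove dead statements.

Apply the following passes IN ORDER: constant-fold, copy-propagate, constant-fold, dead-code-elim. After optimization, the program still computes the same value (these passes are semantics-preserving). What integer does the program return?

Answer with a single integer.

Initial IR:
  v = 0
  c = v
  d = c
  x = c * 1
  z = 2 + 0
  b = 9
  a = c - 9
  return z
After constant-fold (8 stmts):
  v = 0
  c = v
  d = c
  x = c
  z = 2
  b = 9
  a = c - 9
  return z
After copy-propagate (8 stmts):
  v = 0
  c = 0
  d = 0
  x = 0
  z = 2
  b = 9
  a = 0 - 9
  return 2
After constant-fold (8 stmts):
  v = 0
  c = 0
  d = 0
  x = 0
  z = 2
  b = 9
  a = -9
  return 2
After dead-code-elim (1 stmts):
  return 2
Evaluate:
  v = 0  =>  v = 0
  c = v  =>  c = 0
  d = c  =>  d = 0
  x = c * 1  =>  x = 0
  z = 2 + 0  =>  z = 2
  b = 9  =>  b = 9
  a = c - 9  =>  a = -9
  return z = 2

Answer: 2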